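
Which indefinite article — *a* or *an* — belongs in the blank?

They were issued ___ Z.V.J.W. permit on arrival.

The indefinite article is chosen by the initial *sound* of the following word, not its spelling.
The initialism *Z.V.J.W.* is read letter by letter; the first letter, Z, is pronounced /ziː/, which begins with a consonant sound.
So the article is *a*: They were issued a Z.V.J.W. permit on arrival.

a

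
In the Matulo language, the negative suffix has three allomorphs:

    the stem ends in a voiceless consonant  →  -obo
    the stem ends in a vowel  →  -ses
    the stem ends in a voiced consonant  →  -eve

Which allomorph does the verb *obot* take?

-obo

*obot*: final sound = /t/, a voiceless consonant → -obo.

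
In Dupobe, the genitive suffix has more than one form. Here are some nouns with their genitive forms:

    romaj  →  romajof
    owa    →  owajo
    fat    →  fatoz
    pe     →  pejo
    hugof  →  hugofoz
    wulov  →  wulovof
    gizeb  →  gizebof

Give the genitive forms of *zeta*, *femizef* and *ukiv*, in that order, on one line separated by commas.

zetajo, femizefoz, ukivof

The pattern is voicing of the final sound: -oz when the stem ends in a voiceless consonant (*fat*, *hugof*); -of when the stem ends in a voiced consonant (*romaj*, *wulov*, *gizeb*); -jo when the stem ends in a vowel (*owa*, *pe*).
*zeta* — final sound /a/ (a vowel) → -jo → *zetajo*.
The final sound of *femizef* is /f/, which is a voiceless consonant, so the suffix is -oz, giving *femizefoz*.
Since the final sound of *ukiv* is /v/ (a voiced consonant), it takes -of, giving *ukivof*.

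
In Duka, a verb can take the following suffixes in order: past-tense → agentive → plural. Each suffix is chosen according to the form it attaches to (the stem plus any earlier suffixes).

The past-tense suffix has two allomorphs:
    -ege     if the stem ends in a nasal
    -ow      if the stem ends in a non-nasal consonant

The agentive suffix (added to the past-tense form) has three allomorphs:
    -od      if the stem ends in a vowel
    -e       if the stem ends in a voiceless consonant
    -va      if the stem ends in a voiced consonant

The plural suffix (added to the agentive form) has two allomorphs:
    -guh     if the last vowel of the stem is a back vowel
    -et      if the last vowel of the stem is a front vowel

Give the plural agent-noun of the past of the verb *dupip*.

*dupip* — final consonant /p/ (non-nasal) → -ow → *dupipow*.
The past-tense form *dupipow*: final sound = /w/, a voiced consonant → -va → *dupipowva*.
The agentive form *dupipowva* — last vowel /a/ (a back vowel) → -guh → *dupipowvaguh*.

dupipowvaguh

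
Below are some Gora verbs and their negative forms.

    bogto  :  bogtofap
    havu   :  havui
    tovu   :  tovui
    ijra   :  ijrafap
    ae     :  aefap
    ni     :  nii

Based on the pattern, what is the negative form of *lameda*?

lamedafap

The suffix is conditioned by the last vowel: -i when the last vowel of the stem is a high vowel (*havu*, *tovu*, *ni*); -fap when the last vowel of the stem is a non-high vowel (*bogto*, *ijra*, *ae*).
*lameda* — last vowel /a/ (a non-high vowel) → -fap → *lamedafap*.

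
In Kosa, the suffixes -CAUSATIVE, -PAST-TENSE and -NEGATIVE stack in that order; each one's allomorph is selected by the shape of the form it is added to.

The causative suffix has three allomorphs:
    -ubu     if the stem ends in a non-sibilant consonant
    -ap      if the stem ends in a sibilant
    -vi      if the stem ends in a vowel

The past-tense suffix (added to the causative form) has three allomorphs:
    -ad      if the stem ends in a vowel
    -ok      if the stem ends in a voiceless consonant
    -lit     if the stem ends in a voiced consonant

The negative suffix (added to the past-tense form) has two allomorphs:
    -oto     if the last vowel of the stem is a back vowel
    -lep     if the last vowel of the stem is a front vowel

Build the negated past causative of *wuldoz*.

wuldozapokoto

Since the final sound of *wuldoz* is /z/ (a sibilant), it takes -ap, giving *wuldozap*.
Since the final sound of the causative form *wuldozap* is /p/ (a voiceless consonant), it takes -ok, giving *wuldozapok*.
The past-tense form *wuldozapok* — last vowel /o/ (a back vowel) → -oto → *wuldozapokoto*.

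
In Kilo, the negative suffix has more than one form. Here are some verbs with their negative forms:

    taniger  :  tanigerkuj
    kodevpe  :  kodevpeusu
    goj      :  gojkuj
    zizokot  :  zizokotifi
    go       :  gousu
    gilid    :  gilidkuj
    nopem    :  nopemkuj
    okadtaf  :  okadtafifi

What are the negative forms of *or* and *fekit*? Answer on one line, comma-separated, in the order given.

orkuj, fekitifi

The alternation tracks the final sound of the stem — -ifi when the stem ends in a voiceless consonant (*zizokot*, *okadtaf*); -kuj when the stem ends in a voiced consonant (*taniger*, *goj*, *gilid*, *nopem*); -usu when the stem ends in a vowel (*kodevpe*, *go*).
The final sound of *or* is /r/, which is a voiced consonant, so the suffix is -kuj, giving *orkuj*.
Since the final sound of *fekit* is /t/ (a voiceless consonant), it takes -ifi, giving *fekitifi*.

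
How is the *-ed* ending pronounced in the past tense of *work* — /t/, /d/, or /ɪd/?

/t/

The stem *work* ends in a voiceless consonant other than /t/.
The -ed suffix is realized as /ɪd/ after /t, d/; as /t/ after other voiceless consonants; and as /d/ after other voiced sounds.
So -ed on *work* is pronounced /t/.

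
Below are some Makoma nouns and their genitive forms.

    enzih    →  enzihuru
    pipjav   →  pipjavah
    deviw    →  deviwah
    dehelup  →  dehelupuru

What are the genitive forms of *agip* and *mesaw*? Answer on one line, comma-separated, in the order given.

The pattern is voicing of the final consonant: -uru when the stem ends in a voiceless consonant (*enzih*, *dehelup*); -ah when the stem ends in a voiced consonant (*pipjav*, *deviw*).
The final consonant of *agip* is /p/, which is voiceless, so the suffix is -uru, giving *agipuru*.
*mesaw*: final consonant = /w/, voiced → -ah → *mesawah*.

agipuru, mesawah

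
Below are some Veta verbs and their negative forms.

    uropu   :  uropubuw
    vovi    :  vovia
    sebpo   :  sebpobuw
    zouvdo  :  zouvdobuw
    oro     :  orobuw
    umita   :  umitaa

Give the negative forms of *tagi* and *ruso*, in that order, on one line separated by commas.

tagia, rusobuw

Looking at the last vowel of each stem: -buw when the last vowel of the stem is a rounded vowel (*uropu*, *sebpo*, *zouvdo*, *oro*); -a when the last vowel of the stem is an unrounded vowel (*vovi*, *umita*).
The last vowel of *tagi* is /i/, which is an unrounded vowel, so the suffix is -a, giving *tagia*.
Since the last vowel of *ruso* is /o/ (a rounded vowel), it takes -buw, giving *rusobuw*.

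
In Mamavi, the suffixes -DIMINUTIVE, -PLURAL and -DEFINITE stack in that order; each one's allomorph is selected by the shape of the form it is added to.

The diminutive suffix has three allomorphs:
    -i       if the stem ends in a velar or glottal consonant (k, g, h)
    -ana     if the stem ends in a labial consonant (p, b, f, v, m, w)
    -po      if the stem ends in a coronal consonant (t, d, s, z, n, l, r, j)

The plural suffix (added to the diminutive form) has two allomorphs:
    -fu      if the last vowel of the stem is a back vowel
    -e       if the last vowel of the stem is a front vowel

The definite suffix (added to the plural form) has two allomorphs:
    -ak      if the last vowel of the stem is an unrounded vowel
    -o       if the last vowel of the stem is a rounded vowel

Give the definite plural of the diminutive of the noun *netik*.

The final consonant of *netik* is /k/, which is velar/glottal, so the diminutive suffix is -i, giving *netiki*.
The diminutive form *netiki*: last vowel = /i/, a front vowel → -e → *netikie*.
The plural form *netikie* — last vowel /e/ (an unrounded vowel) → -ak → *netikieak*.

netikieak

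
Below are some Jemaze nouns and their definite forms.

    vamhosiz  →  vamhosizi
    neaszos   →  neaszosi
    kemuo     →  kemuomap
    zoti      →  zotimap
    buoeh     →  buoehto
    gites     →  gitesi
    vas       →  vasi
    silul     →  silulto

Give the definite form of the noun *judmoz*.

judmozi

The suffix is conditioned by the final sound: -i when the stem ends in a sibilant (*vamhosiz*, *neaszos*, *gites*, *vas*); -to when the stem ends in a non-sibilant consonant (*buoeh*, *silul*); -map when the stem ends in a vowel (*kemuo*, *zoti*).
Since the final sound of *judmoz* is /z/ (a sibilant), it takes -i, giving *judmozi*.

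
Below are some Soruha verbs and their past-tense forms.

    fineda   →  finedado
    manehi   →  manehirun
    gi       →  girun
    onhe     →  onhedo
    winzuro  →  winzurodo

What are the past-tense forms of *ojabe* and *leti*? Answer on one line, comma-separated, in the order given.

The suffix is conditioned by the last vowel: -run when the last vowel of the stem is a high vowel (*manehi*, *gi*); -do when the last vowel of the stem is a non-high vowel (*fineda*, *onhe*, *winzuro*).
*ojabe*: last vowel = /e/, a non-high vowel → -do → *ojabedo*.
Since the last vowel of *leti* is /i/ (a high vowel), it takes -run, giving *letirun*.

ojabedo, letirun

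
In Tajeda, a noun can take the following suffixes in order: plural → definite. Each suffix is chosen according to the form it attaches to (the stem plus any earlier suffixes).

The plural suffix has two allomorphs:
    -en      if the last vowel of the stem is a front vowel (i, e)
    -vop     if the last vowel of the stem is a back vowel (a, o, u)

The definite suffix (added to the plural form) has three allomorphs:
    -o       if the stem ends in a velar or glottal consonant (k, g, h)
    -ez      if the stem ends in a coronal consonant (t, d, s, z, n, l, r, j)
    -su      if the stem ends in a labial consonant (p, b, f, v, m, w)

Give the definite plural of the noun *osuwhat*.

*osuwhat*: last vowel = /a/, a back vowel → -vop → *osuwhatvop*.
The final consonant of the plural form *osuwhatvop* is /p/, which is labial, so the definite suffix is -su, giving *osuwhatvopsu*.

osuwhatvopsu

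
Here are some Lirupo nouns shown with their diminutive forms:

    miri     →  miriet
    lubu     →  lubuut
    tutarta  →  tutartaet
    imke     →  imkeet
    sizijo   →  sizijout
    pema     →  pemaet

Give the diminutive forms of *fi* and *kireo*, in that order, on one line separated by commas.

fiet, kireout

The suffix is conditioned by the last vowel: -ut when the last vowel of the stem is a rounded vowel (*lubu*, *sizijo*); -et when the last vowel of the stem is an unrounded vowel (*miri*, *tutarta*, *imke*, *pema*).
Since the last vowel of *fi* is /i/ (an unrounded vowel), it takes -et, giving *fiet*.
*kireo* — last vowel /o/ (a rounded vowel) → -ut → *kireout*.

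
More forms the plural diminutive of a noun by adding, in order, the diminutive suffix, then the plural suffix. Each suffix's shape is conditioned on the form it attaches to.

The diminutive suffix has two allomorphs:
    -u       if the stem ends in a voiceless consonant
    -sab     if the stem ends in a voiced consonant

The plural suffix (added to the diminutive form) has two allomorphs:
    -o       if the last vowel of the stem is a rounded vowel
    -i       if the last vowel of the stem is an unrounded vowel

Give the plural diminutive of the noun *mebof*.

*mebof*: final consonant = /f/, voiceless → -u → *mebofu*.
The diminutive form *mebofu* — last vowel /u/ (a rounded vowel) → -o → *mebofuo*.

mebofuo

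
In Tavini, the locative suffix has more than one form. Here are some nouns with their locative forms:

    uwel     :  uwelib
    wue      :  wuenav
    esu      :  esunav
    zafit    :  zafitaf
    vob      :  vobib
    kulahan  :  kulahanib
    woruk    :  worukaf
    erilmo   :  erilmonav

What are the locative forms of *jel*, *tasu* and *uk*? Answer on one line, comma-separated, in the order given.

The alternation tracks the final sound of the stem — -af when the stem ends in a voiceless consonant (*zafit*, *woruk*); -ib when the stem ends in a voiced consonant (*uwel*, *vob*, *kulahan*); -nav when the stem ends in a vowel (*wue*, *esu*, *erilmo*).
Since the final sound of *jel* is /l/ (a voiced consonant), it takes -ib, giving *jelib*.
The final sound of *tasu* is /u/, which is a vowel, so the suffix is -nav, giving *tasunav*.
Since the final sound of *uk* is /k/ (a voiceless consonant), it takes -af, giving *ukaf*.

jelib, tasunav, ukaf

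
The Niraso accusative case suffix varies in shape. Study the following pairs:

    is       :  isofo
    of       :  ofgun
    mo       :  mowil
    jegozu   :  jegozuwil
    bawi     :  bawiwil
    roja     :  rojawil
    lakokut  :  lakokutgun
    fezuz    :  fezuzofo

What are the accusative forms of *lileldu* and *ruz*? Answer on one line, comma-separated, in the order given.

The alternation tracks the final sound of the stem — -ofo when the stem ends in a sibilant (*is*, *fezuz*); -gun when the stem ends in a non-sibilant consonant (*of*, *lakokut*); -wil when the stem ends in a vowel (*mo*, *jegozu*, *bawi*, *roja*).
*lileldu* — final sound /u/ (a vowel) → -wil → *lilelduwil*.
*ruz* — final sound /z/ (a sibilant) → -ofo → *ruzofo*.

lilelduwil, ruzofo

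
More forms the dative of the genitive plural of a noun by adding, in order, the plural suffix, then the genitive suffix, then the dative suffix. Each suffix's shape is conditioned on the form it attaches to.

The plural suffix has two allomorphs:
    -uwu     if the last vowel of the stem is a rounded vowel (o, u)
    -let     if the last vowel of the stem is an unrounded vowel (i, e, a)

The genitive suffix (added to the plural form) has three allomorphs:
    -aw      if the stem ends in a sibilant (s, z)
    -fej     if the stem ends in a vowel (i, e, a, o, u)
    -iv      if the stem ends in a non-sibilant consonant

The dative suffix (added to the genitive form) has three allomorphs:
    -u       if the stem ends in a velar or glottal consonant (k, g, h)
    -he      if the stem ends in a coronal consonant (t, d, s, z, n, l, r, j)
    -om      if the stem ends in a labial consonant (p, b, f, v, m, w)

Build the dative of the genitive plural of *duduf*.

*duduf*: last vowel = /u/, a rounded vowel → -uwu → *dudufuwu*.
The final sound of the plural form *dudufuwu* is /u/, which is a vowel, so the genitive suffix is -fej, giving *dudufuwufej*.
The genitive form *dudufuwufej*: final consonant = /j/, coronal → -he → *dudufuwufejhe*.

dudufuwufejhe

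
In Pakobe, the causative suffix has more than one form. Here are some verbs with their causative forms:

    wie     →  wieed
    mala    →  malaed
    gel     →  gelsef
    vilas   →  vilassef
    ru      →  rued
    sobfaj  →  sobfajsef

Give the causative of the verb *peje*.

pejeed

The pattern is consonant vs. vowel: -sef when the stem ends in a consonant (*gel*, *vilas*, *sobfaj*); -ed when the stem ends in a vowel (*wie*, *mala*, *ru*).
The final sound of *peje* is /e/, which is a vowel, so the suffix is -ed, giving *pejeed*.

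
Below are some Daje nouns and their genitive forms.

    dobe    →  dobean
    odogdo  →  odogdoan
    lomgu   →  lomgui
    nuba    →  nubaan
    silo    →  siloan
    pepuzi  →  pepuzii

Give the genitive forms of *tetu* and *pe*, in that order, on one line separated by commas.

The suffix is conditioned by the last vowel: -i when the last vowel of the stem is a high vowel (*lomgu*, *pepuzi*); -an when the last vowel of the stem is a non-high vowel (*dobe*, *odogdo*, *nuba*, *silo*).
*tetu*: last vowel = /u/, a high vowel → -i → *tetui*.
*pe* — last vowel /e/ (a non-high vowel) → -an → *pean*.

tetui, pean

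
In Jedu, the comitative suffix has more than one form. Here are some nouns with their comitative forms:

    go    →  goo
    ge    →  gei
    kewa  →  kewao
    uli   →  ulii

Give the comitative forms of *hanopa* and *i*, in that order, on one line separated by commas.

hanopao, ii

The suffix is conditioned by the last vowel: -i when the last vowel of the stem is a front vowel (*ge*, *uli*); -o when the last vowel of the stem is a back vowel (*go*, *kewa*).
Since the last vowel of *hanopa* is /a/ (a back vowel), it takes -o, giving *hanopao*.
*i*: last vowel = /i/, a front vowel → -i → *ii*.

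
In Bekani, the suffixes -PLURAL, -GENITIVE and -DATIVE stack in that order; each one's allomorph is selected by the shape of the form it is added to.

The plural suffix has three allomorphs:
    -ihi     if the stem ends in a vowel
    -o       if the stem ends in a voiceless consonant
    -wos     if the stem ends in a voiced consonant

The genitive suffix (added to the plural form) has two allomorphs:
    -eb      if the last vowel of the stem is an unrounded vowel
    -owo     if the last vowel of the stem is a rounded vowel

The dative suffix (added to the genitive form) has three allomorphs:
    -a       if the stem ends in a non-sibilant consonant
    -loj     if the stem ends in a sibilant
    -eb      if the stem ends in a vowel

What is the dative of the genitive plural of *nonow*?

nonowwosowoeb

The final sound of *nonow* is /w/, which is a voiced consonant, so the plural suffix is -wos, giving *nonowwos*.
Since the last vowel of the plural form *nonowwos* is /o/ (a rounded vowel), it takes -owo, giving *nonowwosowo*.
The final sound of the genitive form *nonowwosowo* is /o/, which is a vowel, so the dative suffix is -eb, giving *nonowwosowoeb*.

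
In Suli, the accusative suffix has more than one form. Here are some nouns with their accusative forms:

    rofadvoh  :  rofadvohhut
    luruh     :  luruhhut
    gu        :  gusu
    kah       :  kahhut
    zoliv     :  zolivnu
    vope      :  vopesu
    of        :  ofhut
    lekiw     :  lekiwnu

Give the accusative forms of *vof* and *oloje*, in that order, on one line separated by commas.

vofhut, olojesu

Looking at the final sound of each stem: -hut when the stem ends in a voiceless consonant (*rofadvoh*, *luruh*, *kah*, *of*); -nu when the stem ends in a voiced consonant (*zoliv*, *lekiw*); -su when the stem ends in a vowel (*gu*, *vope*).
*vof*: final sound = /f/, a voiceless consonant → -hut → *vofhut*.
*oloje*: final sound = /e/, a vowel → -su → *olojesu*.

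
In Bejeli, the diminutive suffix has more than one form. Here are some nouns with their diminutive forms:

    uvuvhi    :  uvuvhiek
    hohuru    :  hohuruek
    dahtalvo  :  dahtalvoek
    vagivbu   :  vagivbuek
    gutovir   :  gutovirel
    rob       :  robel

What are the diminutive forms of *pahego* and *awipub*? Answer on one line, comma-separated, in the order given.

The pattern is consonant vs. vowel: -el when the stem ends in a consonant (*gutovir*, *rob*); -ek when the stem ends in a vowel (*uvuvhi*, *hohuru*, *dahtalvo*, *vagivbu*).
The final sound of *pahego* is /o/, which is a vowel, so the suffix is -ek, giving *pahegoek*.
*awipub*: final sound = /b/, a consonant → -el → *awipubel*.

pahegoek, awipubel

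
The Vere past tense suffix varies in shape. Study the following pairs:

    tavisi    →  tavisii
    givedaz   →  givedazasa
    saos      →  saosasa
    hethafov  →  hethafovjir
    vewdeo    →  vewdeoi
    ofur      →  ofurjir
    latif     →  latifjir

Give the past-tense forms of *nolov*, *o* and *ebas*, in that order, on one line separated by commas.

The alternation tracks the final sound of the stem — -asa when the stem ends in a sibilant (*givedaz*, *saos*); -jir when the stem ends in a non-sibilant consonant (*hethafov*, *ofur*, *latif*); -i when the stem ends in a vowel (*tavisi*, *vewdeo*).
The final sound of *nolov* is /v/, which is a non-sibilant consonant, so the suffix is -jir, giving *nolovjir*.
*o*: final sound = /o/, a vowel → -i → *oi*.
*ebas*: final sound = /s/, a sibilant → -asa → *ebasasa*.

nolovjir, oi, ebasasa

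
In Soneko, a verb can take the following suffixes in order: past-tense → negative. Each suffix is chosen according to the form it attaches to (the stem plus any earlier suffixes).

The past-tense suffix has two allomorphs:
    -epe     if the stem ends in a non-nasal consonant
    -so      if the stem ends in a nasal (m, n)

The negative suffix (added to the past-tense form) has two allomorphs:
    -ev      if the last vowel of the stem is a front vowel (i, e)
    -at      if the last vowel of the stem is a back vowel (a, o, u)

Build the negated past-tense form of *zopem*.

zopemsoat

*zopem* — final consonant /m/ (a nasal) → -so → *zopemso*.
The past-tense form *zopemso*: last vowel = /o/, a back vowel → -at → *zopemsoat*.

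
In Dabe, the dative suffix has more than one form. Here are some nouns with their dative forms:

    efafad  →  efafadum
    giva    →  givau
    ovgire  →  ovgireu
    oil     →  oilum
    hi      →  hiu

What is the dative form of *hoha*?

hohau

The alternation tracks the final sound of the stem — -um when the stem ends in a consonant (*efafad*, *oil*); -u when the stem ends in a vowel (*giva*, *ovgire*, *hi*).
Since the final sound of *hoha* is /a/ (a vowel), it takes -u, giving *hohau*.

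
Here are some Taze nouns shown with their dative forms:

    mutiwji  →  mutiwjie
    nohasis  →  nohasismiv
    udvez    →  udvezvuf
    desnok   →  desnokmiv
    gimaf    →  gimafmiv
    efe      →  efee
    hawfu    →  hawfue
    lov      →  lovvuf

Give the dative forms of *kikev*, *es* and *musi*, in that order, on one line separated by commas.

kikevvuf, esmiv, musie

Looking at the final sound of each stem: -miv when the stem ends in a voiceless consonant (*nohasis*, *desnok*, *gimaf*); -vuf when the stem ends in a voiced consonant (*udvez*, *lov*); -e when the stem ends in a vowel (*mutiwji*, *efe*, *hawfu*).
*kikev*: final sound = /v/, a voiced consonant → -vuf → *kikevvuf*.
*es* — final sound /s/ (a voiceless consonant) → -miv → *esmiv*.
The final sound of *musi* is /i/, which is a vowel, so the suffix is -e, giving *musie*.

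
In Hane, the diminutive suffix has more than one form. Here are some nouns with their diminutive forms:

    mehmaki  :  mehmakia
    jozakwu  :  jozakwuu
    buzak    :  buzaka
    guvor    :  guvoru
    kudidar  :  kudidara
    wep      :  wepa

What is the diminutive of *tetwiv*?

tetwiva

The suffix is conditioned by the last vowel: -u when the last vowel of the stem is a rounded vowel (*jozakwu*, *guvor*); -a when the last vowel of the stem is an unrounded vowel (*mehmaki*, *buzak*, *kudidar*, *wep*).
The last vowel of *tetwiv* is /i/, which is an unrounded vowel, so the suffix is -a, giving *tetwiva*.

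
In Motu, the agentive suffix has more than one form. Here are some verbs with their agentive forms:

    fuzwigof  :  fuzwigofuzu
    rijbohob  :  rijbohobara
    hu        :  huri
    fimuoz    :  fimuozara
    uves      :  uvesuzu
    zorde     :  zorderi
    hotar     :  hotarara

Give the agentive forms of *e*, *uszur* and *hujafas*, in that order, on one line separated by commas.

The pattern is voicing of the final sound: -uzu when the stem ends in a voiceless consonant (*fuzwigof*, *uves*); -ara when the stem ends in a voiced consonant (*rijbohob*, *fimuoz*, *hotar*); -ri when the stem ends in a vowel (*hu*, *zorde*).
*e* — final sound /e/ (a vowel) → -ri → *eri*.
*uszur* — final sound /r/ (a voiced consonant) → -ara → *uszurara*.
The final sound of *hujafas* is /s/, which is a voiceless consonant, so the suffix is -uzu, giving *hujafasuzu*.

eri, uszurara, hujafasuzu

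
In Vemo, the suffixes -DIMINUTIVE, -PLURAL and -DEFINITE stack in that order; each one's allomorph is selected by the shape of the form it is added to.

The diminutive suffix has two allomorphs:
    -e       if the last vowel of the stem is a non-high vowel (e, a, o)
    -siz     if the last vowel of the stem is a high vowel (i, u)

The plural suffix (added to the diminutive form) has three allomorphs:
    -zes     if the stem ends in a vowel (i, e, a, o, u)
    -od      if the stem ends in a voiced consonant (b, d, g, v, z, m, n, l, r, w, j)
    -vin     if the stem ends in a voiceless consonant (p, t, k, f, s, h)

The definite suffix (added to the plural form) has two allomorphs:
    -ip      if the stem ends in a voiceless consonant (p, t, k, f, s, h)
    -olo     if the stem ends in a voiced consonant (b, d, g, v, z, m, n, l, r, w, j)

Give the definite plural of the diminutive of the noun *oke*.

Since the last vowel of *oke* is /e/ (a non-high vowel), it takes -e, giving *okee*.
Since the final sound of the diminutive form *okee* is /e/ (a vowel), it takes -zes, giving *okeezes*.
The plural form *okeezes* — final consonant /s/ (voiceless) → -ip → *okeezesip*.

okeezesip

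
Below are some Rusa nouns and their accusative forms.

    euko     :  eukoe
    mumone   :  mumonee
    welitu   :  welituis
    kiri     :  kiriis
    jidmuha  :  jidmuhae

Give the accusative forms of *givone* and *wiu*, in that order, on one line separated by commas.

Looking at the last vowel of each stem: -is when the last vowel of the stem is a high vowel (*welitu*, *kiri*); -e when the last vowel of the stem is a non-high vowel (*euko*, *mumone*, *jidmuha*).
*givone*: last vowel = /e/, a non-high vowel → -e → *givonee*.
*wiu* — last vowel /u/ (a high vowel) → -is → *wiuis*.

givonee, wiuis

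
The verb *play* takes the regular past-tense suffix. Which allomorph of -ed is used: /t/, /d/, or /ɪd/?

/d/

The stem *play* ends in a voiced sound other than /d/.
The -ed suffix is realized as /ɪd/ after /t, d/; as /t/ after other voiceless consonants; and as /d/ after other voiced sounds.
So -ed on *play* is pronounced /d/.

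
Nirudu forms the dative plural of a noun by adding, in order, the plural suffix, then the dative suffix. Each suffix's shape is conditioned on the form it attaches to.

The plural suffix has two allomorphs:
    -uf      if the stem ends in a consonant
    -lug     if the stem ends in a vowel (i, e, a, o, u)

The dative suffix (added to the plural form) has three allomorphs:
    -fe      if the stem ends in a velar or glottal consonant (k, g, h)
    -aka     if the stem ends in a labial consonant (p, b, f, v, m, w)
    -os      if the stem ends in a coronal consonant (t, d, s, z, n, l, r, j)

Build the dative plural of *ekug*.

ekugufaka

*ekug* — final sound /g/ (a consonant) → -uf → *ekuguf*.
The plural form *ekuguf*: final consonant = /f/, labial → -aka → *ekugufaka*.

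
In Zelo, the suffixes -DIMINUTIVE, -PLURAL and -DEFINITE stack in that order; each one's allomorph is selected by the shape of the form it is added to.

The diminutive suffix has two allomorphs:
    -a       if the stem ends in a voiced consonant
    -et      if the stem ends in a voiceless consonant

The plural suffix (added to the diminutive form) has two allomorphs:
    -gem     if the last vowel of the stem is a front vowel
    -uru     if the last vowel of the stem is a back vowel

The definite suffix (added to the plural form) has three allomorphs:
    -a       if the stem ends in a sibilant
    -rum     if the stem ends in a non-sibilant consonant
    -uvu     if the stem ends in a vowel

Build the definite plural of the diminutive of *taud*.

taudauruuvu

*taud* — final consonant /d/ (voiced) → -a → *tauda*.
The last vowel of the diminutive form *tauda* is /a/, which is a back vowel, so the plural suffix is -uru, giving *taudauru*.
The final sound of the plural form *taudauru* is /u/, which is a vowel, so the definite suffix is -uvu, giving *taudauruuvu*.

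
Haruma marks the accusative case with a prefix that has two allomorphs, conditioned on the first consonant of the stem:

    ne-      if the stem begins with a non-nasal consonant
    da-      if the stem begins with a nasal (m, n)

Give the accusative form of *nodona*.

The first consonant of *nodona* is /n/, which is a nasal, so the prefix is da-, giving *danodona*.

danodona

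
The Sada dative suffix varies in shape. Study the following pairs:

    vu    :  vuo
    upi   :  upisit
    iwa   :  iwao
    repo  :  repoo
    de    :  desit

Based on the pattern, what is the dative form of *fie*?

fiesit

The pattern is front/back vowel harmony: -sit when the last vowel of the stem is a front vowel (*upi*, *de*); -o when the last vowel of the stem is a back vowel (*vu*, *iwa*, *repo*).
*fie* — last vowel /e/ (a front vowel) → -sit → *fiesit*.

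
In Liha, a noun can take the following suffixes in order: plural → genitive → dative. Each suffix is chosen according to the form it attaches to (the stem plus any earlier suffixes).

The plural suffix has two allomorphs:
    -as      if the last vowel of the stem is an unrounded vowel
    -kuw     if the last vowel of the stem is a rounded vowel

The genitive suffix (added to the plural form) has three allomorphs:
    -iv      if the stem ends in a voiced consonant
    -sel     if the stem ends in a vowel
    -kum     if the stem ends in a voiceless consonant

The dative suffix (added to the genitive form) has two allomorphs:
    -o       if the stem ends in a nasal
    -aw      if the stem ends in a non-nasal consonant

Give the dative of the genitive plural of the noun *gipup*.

Since the last vowel of *gipup* is /u/ (a rounded vowel), it takes -kuw, giving *gipupkuw*.
The plural form *gipupkuw* — final sound /w/ (a voiced consonant) → -iv → *gipupkuwiv*.
Since the final consonant of the genitive form *gipupkuwiv* is /v/ (non-nasal), it takes -aw, giving *gipupkuwivaw*.

gipupkuwivaw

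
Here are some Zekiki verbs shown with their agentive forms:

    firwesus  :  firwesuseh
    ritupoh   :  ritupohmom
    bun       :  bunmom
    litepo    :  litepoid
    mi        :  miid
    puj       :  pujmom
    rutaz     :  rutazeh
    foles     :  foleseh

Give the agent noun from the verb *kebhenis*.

kebheniseh

The pattern is sibilance of the final sound: -eh when the stem ends in a sibilant (*firwesus*, *rutaz*, *foles*); -mom when the stem ends in a non-sibilant consonant (*ritupoh*, *bun*, *puj*); -id when the stem ends in a vowel (*litepo*, *mi*).
The final sound of *kebhenis* is /s/, which is a sibilant, so the suffix is -eh, giving *kebheniseh*.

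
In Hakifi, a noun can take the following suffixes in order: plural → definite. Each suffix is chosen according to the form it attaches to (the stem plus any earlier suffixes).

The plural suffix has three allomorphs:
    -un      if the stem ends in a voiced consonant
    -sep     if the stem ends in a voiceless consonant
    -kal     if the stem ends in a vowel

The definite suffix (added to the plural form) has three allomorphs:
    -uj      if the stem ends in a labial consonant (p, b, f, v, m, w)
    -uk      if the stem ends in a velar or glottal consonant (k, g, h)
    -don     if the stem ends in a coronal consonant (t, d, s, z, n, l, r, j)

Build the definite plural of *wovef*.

wovefsepuj

*wovef*: final sound = /f/, a voiceless consonant → -sep → *wovefsep*.
The final consonant of the plural form *wovefsep* is /p/, which is labial, so the definite suffix is -uj, giving *wovefsepuj*.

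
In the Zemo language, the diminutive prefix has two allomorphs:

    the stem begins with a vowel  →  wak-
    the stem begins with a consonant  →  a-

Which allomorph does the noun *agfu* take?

*agfu* — first sound /a/ (a vowel) → wak-.

wak-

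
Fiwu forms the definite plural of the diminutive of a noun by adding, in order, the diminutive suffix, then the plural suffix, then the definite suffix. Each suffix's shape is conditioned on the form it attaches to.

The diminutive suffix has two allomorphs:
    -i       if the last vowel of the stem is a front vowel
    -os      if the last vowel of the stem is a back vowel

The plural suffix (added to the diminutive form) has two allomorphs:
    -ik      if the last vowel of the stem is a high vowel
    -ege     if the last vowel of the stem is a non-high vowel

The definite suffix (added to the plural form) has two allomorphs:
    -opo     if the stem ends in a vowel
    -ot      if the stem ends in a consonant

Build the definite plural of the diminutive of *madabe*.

Since the last vowel of *madabe* is /e/ (a front vowel), it takes -i, giving *madabei*.
The diminutive form *madabei* — last vowel /i/ (a high vowel) → -ik → *madabeiik*.
The plural form *madabeiik* — final sound /k/ (a consonant) → -ot → *madabeiikot*.

madabeiikot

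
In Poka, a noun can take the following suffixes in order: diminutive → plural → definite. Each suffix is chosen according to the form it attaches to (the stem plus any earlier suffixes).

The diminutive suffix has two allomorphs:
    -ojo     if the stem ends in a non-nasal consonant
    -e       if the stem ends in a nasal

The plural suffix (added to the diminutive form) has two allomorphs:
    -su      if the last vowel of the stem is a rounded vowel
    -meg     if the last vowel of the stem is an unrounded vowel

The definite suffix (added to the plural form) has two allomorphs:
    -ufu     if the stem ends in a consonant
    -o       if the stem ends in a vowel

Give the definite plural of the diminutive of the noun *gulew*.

gulewojosuo

Since the final consonant of *gulew* is /w/ (non-nasal), it takes -ojo, giving *gulewojo*.
The last vowel of the diminutive form *gulewojo* is /o/, which is a rounded vowel, so the plural suffix is -su, giving *gulewojosu*.
The plural form *gulewojosu*: final sound = /u/, a vowel → -o → *gulewojosuo*.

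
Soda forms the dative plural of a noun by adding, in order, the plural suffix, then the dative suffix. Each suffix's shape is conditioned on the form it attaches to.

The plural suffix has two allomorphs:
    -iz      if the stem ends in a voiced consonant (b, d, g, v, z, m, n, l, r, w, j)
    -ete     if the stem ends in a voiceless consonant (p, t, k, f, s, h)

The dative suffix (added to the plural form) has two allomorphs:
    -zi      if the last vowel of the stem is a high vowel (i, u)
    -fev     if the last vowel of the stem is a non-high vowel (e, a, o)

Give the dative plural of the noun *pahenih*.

pahenihetefev

Since the final consonant of *pahenih* is /h/ (voiceless), it takes -ete, giving *pahenihete*.
The plural form *pahenihete* — last vowel /e/ (a non-high vowel) → -fev → *pahenihetefev*.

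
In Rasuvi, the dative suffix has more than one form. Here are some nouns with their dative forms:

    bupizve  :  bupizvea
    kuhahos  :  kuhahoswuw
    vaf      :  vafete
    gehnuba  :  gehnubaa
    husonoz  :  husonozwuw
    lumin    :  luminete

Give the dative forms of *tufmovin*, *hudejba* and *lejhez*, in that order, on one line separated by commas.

Looking at the final sound of each stem: -wuw when the stem ends in a sibilant (*kuhahos*, *husonoz*); -ete when the stem ends in a non-sibilant consonant (*vaf*, *lumin*); -a when the stem ends in a vowel (*bupizve*, *gehnuba*).
*tufmovin*: final sound = /n/, a non-sibilant consonant → -ete → *tufmovinete*.
*hudejba*: final sound = /a/, a vowel → -a → *hudejbaa*.
The final sound of *lejhez* is /z/, which is a sibilant, so the suffix is -wuw, giving *lejhezwuw*.

tufmovinete, hudejbaa, lejhezwuw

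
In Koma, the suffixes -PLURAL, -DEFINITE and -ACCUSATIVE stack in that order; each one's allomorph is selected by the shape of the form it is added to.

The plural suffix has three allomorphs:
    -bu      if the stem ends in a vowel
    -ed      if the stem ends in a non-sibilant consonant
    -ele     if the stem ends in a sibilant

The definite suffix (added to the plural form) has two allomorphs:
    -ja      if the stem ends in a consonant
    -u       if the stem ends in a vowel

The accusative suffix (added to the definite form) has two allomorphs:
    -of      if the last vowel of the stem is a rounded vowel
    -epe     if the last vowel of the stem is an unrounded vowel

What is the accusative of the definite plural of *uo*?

*uo*: final sound = /o/, a vowel → -bu → *uobu*.
The plural form *uobu*: final sound = /u/, a vowel → -u → *uobuu*.
Since the last vowel of the definite form *uobuu* is /u/ (a rounded vowel), it takes -of, giving *uobuuof*.

uobuuof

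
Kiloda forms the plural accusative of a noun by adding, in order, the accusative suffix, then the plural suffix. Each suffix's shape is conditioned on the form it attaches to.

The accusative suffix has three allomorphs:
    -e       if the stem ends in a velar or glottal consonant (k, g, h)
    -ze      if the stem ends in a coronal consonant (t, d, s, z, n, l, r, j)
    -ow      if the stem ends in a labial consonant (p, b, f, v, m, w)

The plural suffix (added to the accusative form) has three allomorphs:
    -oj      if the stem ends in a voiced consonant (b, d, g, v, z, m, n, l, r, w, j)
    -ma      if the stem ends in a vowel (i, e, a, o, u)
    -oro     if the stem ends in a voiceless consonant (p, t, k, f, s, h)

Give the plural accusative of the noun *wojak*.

wojakema

*wojak*: final consonant = /k/, velar/glottal → -e → *wojake*.
The accusative form *wojake*: final sound = /e/, a vowel → -ma → *wojakema*.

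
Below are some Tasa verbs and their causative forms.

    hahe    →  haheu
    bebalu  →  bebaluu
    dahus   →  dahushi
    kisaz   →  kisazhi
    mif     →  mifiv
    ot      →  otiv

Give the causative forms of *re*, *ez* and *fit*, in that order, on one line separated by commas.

The suffix is conditioned by the final sound: -hi when the stem ends in a sibilant (*dahus*, *kisaz*); -iv when the stem ends in a non-sibilant consonant (*mif*, *ot*); -u when the stem ends in a vowel (*hahe*, *bebalu*).
*re* — final sound /e/ (a vowel) → -u → *reu*.
The final sound of *ez* is /z/, which is a sibilant, so the suffix is -hi, giving *ezhi*.
Since the final sound of *fit* is /t/ (a non-sibilant consonant), it takes -iv, giving *fitiv*.

reu, ezhi, fitiv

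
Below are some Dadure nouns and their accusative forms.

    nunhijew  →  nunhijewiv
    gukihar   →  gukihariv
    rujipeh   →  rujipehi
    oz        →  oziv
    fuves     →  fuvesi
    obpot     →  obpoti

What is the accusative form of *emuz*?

The pattern is voicing of the final consonant: -i when the stem ends in a voiceless consonant (*rujipeh*, *fuves*, *obpot*); -iv when the stem ends in a voiced consonant (*nunhijew*, *gukihar*, *oz*).
*emuz*: final consonant = /z/, voiced → -iv → *emuziv*.

emuziv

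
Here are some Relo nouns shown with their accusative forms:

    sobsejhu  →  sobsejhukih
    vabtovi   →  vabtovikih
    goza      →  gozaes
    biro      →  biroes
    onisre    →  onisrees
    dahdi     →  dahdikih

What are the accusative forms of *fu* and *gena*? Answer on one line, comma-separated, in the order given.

The pattern is height harmony: -kih when the last vowel of the stem is a high vowel (*sobsejhu*, *vabtovi*, *dahdi*); -es when the last vowel of the stem is a non-high vowel (*goza*, *biro*, *onisre*).
*fu* — last vowel /u/ (a high vowel) → -kih → *fukih*.
Since the last vowel of *gena* is /a/ (a non-high vowel), it takes -es, giving *genaes*.

fukih, genaes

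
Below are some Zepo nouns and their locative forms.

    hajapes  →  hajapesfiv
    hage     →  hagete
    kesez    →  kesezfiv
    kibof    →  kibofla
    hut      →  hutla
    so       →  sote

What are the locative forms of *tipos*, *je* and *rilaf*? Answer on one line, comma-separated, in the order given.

Looking at the final sound of each stem: -fiv when the stem ends in a sibilant (*hajapes*, *kesez*); -la when the stem ends in a non-sibilant consonant (*kibof*, *hut*); -te when the stem ends in a vowel (*hage*, *so*).
Since the final sound of *tipos* is /s/ (a sibilant), it takes -fiv, giving *tiposfiv*.
The final sound of *je* is /e/, which is a vowel, so the suffix is -te, giving *jete*.
*rilaf* — final sound /f/ (a non-sibilant consonant) → -la → *rilafla*.

tiposfiv, jete, rilafla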